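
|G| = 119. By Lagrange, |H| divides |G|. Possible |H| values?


Lagrange's theorem: |H| divides |G|
|G| = 119
Divisors of 119: 1, 7, 17, 119

Possible subgroup orders: {1, 7, 17, 119}


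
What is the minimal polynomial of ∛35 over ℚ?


∛35 satisfies x³ - 35 = 0, irreducible over ℚ (no rational root; 35 is not a perfect cube)

Minimal polynomial: x³ - 35


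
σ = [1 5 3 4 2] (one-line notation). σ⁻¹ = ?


To find σ⁻¹, swap domain and range:
σ(1) = 1 → σ⁻¹(1) = 1
σ(2) = 5 → σ⁻¹(5) = 2
σ(3) = 3 → σ⁻¹(3) = 3
σ(4) = 4 → σ⁻¹(4) = 4
σ(5) = 2 → σ⁻¹(2) = 5

σ⁻¹ = [1 5 3 4 2]


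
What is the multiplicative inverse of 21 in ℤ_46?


Use the extended Euclidean algorithm to write 1 = 21·s + 46·t; then s mod 46 is the inverse.
Euclidean algorithm:
  21 = 0·46 + 21
  46 = 2·21 + 4
  21 = 5·4 + 1
  4 = 4·1 + 0
gcd(21,46) = 1
Back-substitution gives: 21·(11) + 46·(-5) = 1
So 21⁻¹ ≡ 11 ≡ 11 (mod 46)
Check: 21 × 11 = 231 ≡ 1 (mod 46) ✓

21⁻¹ ≡ 11 (mod 46)


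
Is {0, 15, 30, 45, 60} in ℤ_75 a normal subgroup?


H = {0, 15, 30, 45, 60} in ℤ_75
ℤ_75 is abelian; every subgroup of an abelian group is normal

Yes, normal subgroup


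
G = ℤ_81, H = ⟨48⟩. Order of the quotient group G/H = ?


|⟨48⟩| = n / gcd(48, 81) = 81 / 3 = 27
H is normal (ℤ_81 is abelian).
|G/H| = |G| / |H| = 81 / 27 = 3

|G/H| = 3


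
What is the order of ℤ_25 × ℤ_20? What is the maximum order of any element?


|ℤ_25 × ℤ_20| = 25 × 20 = 500
Max element order = lcm(25,20) = 100
Cyclic? No (gcd=5)

|ℤ_25×ℤ_20| = 500, max element order = 100


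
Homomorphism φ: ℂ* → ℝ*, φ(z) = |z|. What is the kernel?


Kernel = preimage of identity
ker(φ) = {z ∈ ℂ* | |z| = 1} = unit circle S¹

ker(φ) = S¹ (unit circle)


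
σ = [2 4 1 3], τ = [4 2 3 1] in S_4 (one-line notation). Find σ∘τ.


σ∘τ: apply τ first, then σ
1 →τ 4 →σ 3
2 →τ 2 →σ 4
3 →τ 3 →σ 1
4 →τ 1 →σ 2

σ∘τ = [3 4 1 2]


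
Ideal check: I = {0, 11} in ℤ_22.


Check ideal conditions for I = {0, 11} in ℤ_22:
(1) I is an additive subgroup? Yes
(2) For r ∈ ℤ_22 and a ∈ I: r·a ∈ I? Yes

Yes, I is an ideal of ℤ_22


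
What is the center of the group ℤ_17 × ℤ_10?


Z(G) = {g ∈ G | gx = xg for all x ∈ G}
Direct product of abelian groups is abelian, so Z(G) = G

Z(ℤ_17 × ℤ_10) = ℤ_17 × ℤ_10


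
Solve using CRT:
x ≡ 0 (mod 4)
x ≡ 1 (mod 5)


m₁ = 4, m₂ = 5, gcd = 1, so CRT applies. M = m₁·m₂ = 20
Let M₁ = M/m₁ = 5, M₂ = M/m₂ = 4
Find y₁ ≡ M₁⁻¹ (mod m₁): 5⁻¹ ≡ 1 (mod 4)
Find y₂ ≡ M₂⁻¹ (mod m₂): 4⁻¹ ≡ 4 (mod 5)
x = a₁·M₁·y₁ + a₂·M₂·y₂ = 0·5·1 + 1·4·4 = 16
Reduce mod 20: x ≡ 16
Check: 16 mod 4 = 0 ✓, 16 mod 5 = 1 ✓

x ≡ 16 (mod 20)


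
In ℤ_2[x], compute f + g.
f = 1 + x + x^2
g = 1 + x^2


Add coefficients mod 2:
x^0: 1 + 1 = 0 (mod 2)
x^1: 1 + 0 = 1 (mod 2)
x^2: 1 + 1 = 0 (mod 2)
Result: x

f + g = x


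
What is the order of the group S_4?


|S_n| = n! (number of permutations of n symbols)
|S_4| = 4! = 24

|S_4| = 24


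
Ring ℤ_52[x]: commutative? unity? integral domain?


ℤ_52 has zero divisors (2·26 ≡ 0), and these lift to constant zero divisors in ℤ_52[x]; so not an integral domain
Commutative: Yes
Integral domain: No
Has unity: Yes

ℤ_52[x]: Commutative=Yes, Unity=Yes


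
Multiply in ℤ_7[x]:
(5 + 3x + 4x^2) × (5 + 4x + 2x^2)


Expand and collect like terms; reduce coefficients mod 7:
x^0: 5·5 = 25 ≡ 4 (mod 7)
x^1: 5·4 + 3·5 = 35 ≡ 0 (mod 7)
x^2: 5·2 + 3·4 + 4·5 = 42 ≡ 0 (mod 7)
x^3: 3·2 + 4·4 = 22 ≡ 1 (mod 7)
x^4: 4·2 = 8 ≡ 1 (mod 7)
Result: 4 + x^3 + x^4

f · g = 4 + x^3 + x^4


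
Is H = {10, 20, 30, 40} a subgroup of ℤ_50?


Subgroup test for H = {10, 20, 30, 40} in (ℤ_50, +):
(1) 0 ∈ H? No
(2) Closure: for all a,b ∈ H, (a+b) mod 50 ∈ H? No  [counterexample: 10 + 40 = 0 ∉ H]
(3) Inverses: for all a ∈ H, -a mod 50 ∈ H? Yes

No, H is not a subgroup of ℤ_50


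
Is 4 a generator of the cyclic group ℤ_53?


g generates ℤ_n iff gcd(g, n) = 1
gcd(4, 53) = 1
Since gcd = 1, 4 is a generator.

Yes, 4 generates ℤ_53


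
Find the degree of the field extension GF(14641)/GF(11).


GF(14641) = GF(11^4), so the extension degree is 4

[GF(14641)/GF(11)] = 4


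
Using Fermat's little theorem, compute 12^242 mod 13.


Fermat's little theorem: if p is prime and gcd(a,p)=1, then a^(p-1) ≡ 1 (mod p)
p = 13 is prime, gcd(12,13) = 1
Reduce exponent: 242 mod 12 = 2
So 12^242 ≡ 12^2 (mod 13)
12^2 mod 13 = 1

12^242 ≡ 1 (mod 13)


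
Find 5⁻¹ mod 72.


Use the extended Euclidean algorithm to write 1 = 5·s + 72·t; then s mod 72 is the inverse.
Euclidean algorithm:
  5 = 0·72 + 5
  72 = 14·5 + 2
  5 = 2·2 + 1
  2 = 2·1 + 0
gcd(5,72) = 1
Back-substitution gives: 5·(29) + 72·(-2) = 1
So 5⁻¹ ≡ 29 ≡ 29 (mod 72)
Check: 5 × 29 = 145 ≡ 1 (mod 72) ✓

5⁻¹ ≡ 29 (mod 72)


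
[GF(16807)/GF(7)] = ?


GF(16807) = GF(7^5), so the extension degree is 5

[GF(16807)/GF(7)] = 5


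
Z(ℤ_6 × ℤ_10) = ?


Z(G) = {g ∈ G | gx = xg for all x ∈ G}
Direct product of abelian groups is abelian, so Z(G) = G

Z(ℤ_6 × ℤ_10) = ℤ_6 × ℤ_10


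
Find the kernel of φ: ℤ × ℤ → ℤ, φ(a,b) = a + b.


Kernel = preimage of identity
ker(φ) = {(a,b) ∈ ℤ² | a+b = 0} = {(a,-a) | a ∈ ℤ}

ker(φ) = {(a,-a) | a ∈ ℤ}


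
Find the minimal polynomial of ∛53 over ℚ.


∛53 satisfies x³ - 53 = 0, irreducible over ℚ (no rational root; 53 is not a perfect cube)

Minimal polynomial: x³ - 53


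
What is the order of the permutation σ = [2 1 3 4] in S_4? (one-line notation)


Cycle decomposition: (1 2)
Cycle lengths: 2
Order = lcm(2) = 2

ord(σ) = 2


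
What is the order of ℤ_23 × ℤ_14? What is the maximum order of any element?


|ℤ_23 × ℤ_14| = 23 × 14 = 322
Max element order = lcm(23,14) = 322
Cyclic? Yes (gcd=1)

|ℤ_23×ℤ_14| = 322, max element order = 322


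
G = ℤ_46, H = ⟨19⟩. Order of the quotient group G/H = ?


|⟨19⟩| = n / gcd(19, 46) = 46 / 1 = 46
H is normal (ℤ_46 is abelian).
|G/H| = |G| / |H| = 46 / 46 = 1

|G/H| = 1


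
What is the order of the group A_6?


|A_n| = n!/2 (even permutations)
|A_6| = 6!/2 = 720/2 = 360

|A_6| = 360


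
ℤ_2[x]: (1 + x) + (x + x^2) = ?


Add coefficients mod 2:
x^0: 1 + 0 = 1 (mod 2)
x^1: 1 + 1 = 0 (mod 2)
x^2: 0 + 1 = 1 (mod 2)
Result: 1 + x^2

f + g = 1 + x^2


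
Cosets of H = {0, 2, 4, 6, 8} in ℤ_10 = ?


H = {0, 2, 4, 6, 8}, |H| = 5
Number of cosets = |G|/|H| = 10/5 = 2
0 + H = {0, 2, 4, 6, 8}
1 + H = {1, 3, 5, 7, 9}

Cosets: 0+H={0,2,4,6,8}; 1+H={1,3,5,7,9}


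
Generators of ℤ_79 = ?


g generates ℤ_n iff gcd(g,n) = 1
Prime factors of 79: 79
Generators are g ∈ {1,...,78} not divisible by any of these primes.
Generators: {1, 2, 3, 4, 5, 6, 7, 8, 9, 10, 11, 12, 13, 14, 15, 16, 17, 18, 19, 20, 21, 22, 23, 24, 25, 26, 27, 28, 29, 30, 31, 32, 33, 34, 35, 36, 37, 38, 39, 40, 41, 42, 43, 44, 45, 46, 47, 48, 49, 50, 51, 52, 53, 54, 55, 56, 57, 58, 59, 60, 61, 62, 63, 64, 65, 66, 67, 68, 69, 70, 71, 72, 73, 74, 75, 76, 77, 78}
Number of generators = φ(79) = 78

Generators of ℤ_79 = {1, 2, 3, 4, 5, 6, 7, 8, 9, 10, 11, 12, 13, 14, 15, 16, 17, 18, 19, 20, 21, 22, 23, 24, 25, 26, 27, 28, 29, 30, 31, 32, 33, 34, 35, 36, 37, 38, 39, 40, 41, 42, 43, 44, 45, 46, 47, 48, 49, 50, 51, 52, 53, 54, 55, 56, 57, 58, 59, 60, 61, 62, 63, 64, 65, 66, 67, 68, 69, 70, 71, 72, 73, 74, 75, 76, 77, 78}


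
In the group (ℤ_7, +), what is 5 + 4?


Operation: addition mod 7
5 + 4 = (a + b) mod 7 with a = 5, b = 4

5 + 4 = 2


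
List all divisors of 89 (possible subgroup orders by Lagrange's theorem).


Lagrange's theorem: |H| divides |G|
|G| = 89
Divisors of 89: 1, 89

Possible subgroup orders: {1, 89}


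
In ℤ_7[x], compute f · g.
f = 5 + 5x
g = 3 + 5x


Expand and collect like terms; reduce coefficients mod 7:
x^0: 5·3 = 15 ≡ 1 (mod 7)
x^1: 5·5 + 5·3 = 40 ≡ 5 (mod 7)
x^2: 5·5 = 25 ≡ 4 (mod 7)
Result: 1 + 5x + 4x^2

f · g = 1 + 5x + 4x^2


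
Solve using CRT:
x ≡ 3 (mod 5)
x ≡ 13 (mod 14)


m₁ = 5, m₂ = 14, gcd = 1, so CRT applies. M = m₁·m₂ = 70
Let M₁ = M/m₁ = 14, M₂ = M/m₂ = 5
Find y₁ ≡ M₁⁻¹ (mod m₁): 14⁻¹ ≡ 4 (mod 5)
Find y₂ ≡ M₂⁻¹ (mod m₂): 5⁻¹ ≡ 3 (mod 14)
x = a₁·M₁·y₁ + a₂·M₂·y₂ = 3·14·4 + 13·5·3 = 363
Reduce mod 70: x ≡ 13
Check: 13 mod 5 = 3 ✓, 13 mod 14 = 13 ✓

x ≡ 13 (mod 70)


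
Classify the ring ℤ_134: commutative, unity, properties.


ℤ_134 is a commutative ring with unity 1; 134 = 2×67 is composite, so 2·67 ≡ 0 gives zero divisors (not an integral domain)
Commutative: Yes
Integral domain: No
Has unity: Yes

ℤ_134: Commutative=Yes, Unity=Yes


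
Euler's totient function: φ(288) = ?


Factor n: 288 = 2^5 × 3^2
φ(n) = n · ∏(1 - 1/p) over distinct primes p | n
φ(288) = 288 · (1 - 1/2) · (1 - 1/3) = 96

φ(288) = 96


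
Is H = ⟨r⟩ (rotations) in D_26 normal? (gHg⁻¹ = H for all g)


H = ⟨r⟩ (rotations) in D_26
The rotation subgroup ⟨r⟩ has index 2 in D_26, so it is normal

Yes, normal subgroup


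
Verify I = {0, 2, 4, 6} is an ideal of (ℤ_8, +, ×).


Check ideal conditions for I = {0, 2, 4, 6} in ℤ_8:
(1) I is an additive subgroup? Yes
(2) For r ∈ ℤ_8 and a ∈ I: r·a ∈ I? Yes

Yes, I is an ideal of ℤ_8


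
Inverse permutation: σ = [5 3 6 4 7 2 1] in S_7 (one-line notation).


To find σ⁻¹, swap domain and range:
σ(1) = 5 → σ⁻¹(5) = 1
σ(2) = 3 → σ⁻¹(3) = 2
σ(3) = 6 → σ⁻¹(6) = 3
σ(4) = 4 → σ⁻¹(4) = 4
σ(5) = 7 → σ⁻¹(7) = 5
σ(6) = 2 → σ⁻¹(2) = 6
σ(7) = 1 → σ⁻¹(1) = 7

σ⁻¹ = [7 6 2 4 1 3 5]


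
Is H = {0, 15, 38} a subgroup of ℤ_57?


Subgroup test for H = {0, 15, 38} in (ℤ_57, +):
(1) 0 ∈ H? Yes
(2) Closure: for all a,b ∈ H, (a+b) mod 57 ∈ H? No  [counterexample: 15 + 15 = 30 ∉ H]
(3) Inverses: for all a ∈ H, -a mod 57 ∈ H? No

No, H is not a subgroup of ℤ_57


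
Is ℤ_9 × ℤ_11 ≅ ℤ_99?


Comparing ℤ_9 × ℤ_11 and ℤ_99:
gcd(9,11) = 1, so ℤ_9 × ℤ_11 ≅ ℤ_99 (CRT)

Yes, ℤ_9 × ℤ_11 ≅ ℤ_99


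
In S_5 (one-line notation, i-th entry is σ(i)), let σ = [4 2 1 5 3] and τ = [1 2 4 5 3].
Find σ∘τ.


σ∘τ: apply τ first, then σ
1 →τ 1 →σ 4
2 →τ 2 →σ 2
3 →τ 4 →σ 5
4 →τ 5 →σ 3
5 →τ 3 →σ 1

σ∘τ = [4 2 5 3 1]


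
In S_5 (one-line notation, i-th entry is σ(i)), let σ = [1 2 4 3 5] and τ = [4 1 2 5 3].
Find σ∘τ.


σ∘τ: apply τ first, then σ
1 →τ 4 →σ 3
2 →τ 1 →σ 1
3 →τ 2 →σ 2
4 →τ 5 →σ 5
5 →τ 3 →σ 4

σ∘τ = [3 1 2 5 4]


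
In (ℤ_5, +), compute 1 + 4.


Operation: addition mod 5
1 + 4 = (a + b) mod 5 with a = 1, b = 4

1 + 4 = 0


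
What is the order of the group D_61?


|D_n| = 2n (n rotations and n reflections)
|D_61| = 2×61 = 122

|D_61| = 122


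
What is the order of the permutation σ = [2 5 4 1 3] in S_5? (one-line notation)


Cycle decomposition: (1 2 5 3 4)
Cycle lengths: 5
Order = lcm(5) = 5

ord(σ) = 5


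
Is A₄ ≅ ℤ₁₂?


Comparing A₄ and ℤ₁₂:
A₄ is non-abelian, ℤ₁₂ is abelian

No, A₄ ≇ ℤ₁₂


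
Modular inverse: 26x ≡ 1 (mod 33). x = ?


Use the extended Euclidean algorithm to write 1 = 26·s + 33·t; then s mod 33 is the inverse.
Euclidean algorithm:
  26 = 0·33 + 26
  33 = 1·26 + 7
  26 = 3·7 + 5
  7 = 1·5 + 2
  5 = 2·2 + 1
  2 = 2·1 + 0
gcd(26,33) = 1
Back-substitution gives: 26·(14) + 33·(-11) = 1
So 26⁻¹ ≡ 14 ≡ 14 (mod 33)
Check: 26 × 14 = 364 ≡ 1 (mod 33) ✓

26⁻¹ ≡ 14 (mod 33)


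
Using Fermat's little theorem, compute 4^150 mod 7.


Fermat's little theorem: if p is prime and gcd(a,p)=1, then a^(p-1) ≡ 1 (mod p)
p = 7 is prime, gcd(4,7) = 1
Reduce exponent: 150 mod 6 = 0
So 4^150 ≡ 4^0 (mod 7)
4^0 = 1

4^150 ≡ 1 (mod 7)


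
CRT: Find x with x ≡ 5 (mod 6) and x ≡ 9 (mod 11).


m₁ = 6, m₂ = 11, gcd = 1, so CRT applies. M = m₁·m₂ = 66
Let M₁ = M/m₁ = 11, M₂ = M/m₂ = 6
Find y₁ ≡ M₁⁻¹ (mod m₁): 11⁻¹ ≡ 5 (mod 6)
Find y₂ ≡ M₂⁻¹ (mod m₂): 6⁻¹ ≡ 2 (mod 11)
x = a₁·M₁·y₁ + a₂·M₂·y₂ = 5·11·5 + 9·6·2 = 383
Reduce mod 66: x ≡ 53
Check: 53 mod 6 = 5 ✓, 53 mod 11 = 9 ✓

x ≡ 53 (mod 66)


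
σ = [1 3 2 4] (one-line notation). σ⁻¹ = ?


To find σ⁻¹, swap domain and range:
σ(1) = 1 → σ⁻¹(1) = 1
σ(2) = 3 → σ⁻¹(3) = 2
σ(3) = 2 → σ⁻¹(2) = 3
σ(4) = 4 → σ⁻¹(4) = 4

σ⁻¹ = [1 3 2 4]


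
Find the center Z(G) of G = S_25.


Z(G) = {g ∈ G | gx = xg for all x ∈ G}
S_n is non-abelian for n ≥ 3; Z(S_25) is trivial

Z(S_25) = {e}


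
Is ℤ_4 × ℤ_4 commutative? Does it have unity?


Direct product ring; commutative with unity (1,1); but (1,0)·(0,1) = (0,0) gives zero divisors, so not an integral domain
Commutative: Yes
Integral domain: No
Has unity: Yes

ℤ_4 × ℤ_4: Commutative=Yes, Unity=Yes


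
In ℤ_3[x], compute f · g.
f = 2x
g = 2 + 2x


Expand and collect like terms; reduce coefficients mod 3:
x^0: 0·2 = 0 ≡ 0 (mod 3)
x^1: 0·2 + 2·2 = 4 ≡ 1 (mod 3)
x^2: 2·2 = 4 ≡ 1 (mod 3)
Result: x + x^2

f · g = x + x^2


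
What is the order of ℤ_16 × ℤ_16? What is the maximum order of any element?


|ℤ_16 × ℤ_16| = 16 × 16 = 256
Max element order = lcm(16,16) = 16
Cyclic? No (gcd=16)

|ℤ_16×ℤ_16| = 256, max element order = 16


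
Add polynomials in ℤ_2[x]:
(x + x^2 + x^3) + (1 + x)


Add coefficients mod 2:
x^0: 0 + 1 = 1 (mod 2)
x^1: 1 + 1 = 0 (mod 2)
x^2: 1 + 0 = 1 (mod 2)
x^3: 1 + 0 = 1 (mod 2)
Result: 1 + x^2 + x^3

f + g = 1 + x^2 + x^3


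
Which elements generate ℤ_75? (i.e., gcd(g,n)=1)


g generates ℤ_n iff gcd(g,n) = 1
Prime factors of 75: 3, 5
Generators are g ∈ {1,...,74} not divisible by any of these primes.
Generators: {1, 2, 4, 7, 8, 11, 13, 14, 16, 17, 19, 22, 23, 26, 28, 29, 31, 32, 34, 37, 38, 41, 43, 44, 46, 47, 49, 52, 53, 56, 58, 59, 61, 62, 64, 67, 68, 71, 73, 74}
Number of generators = φ(75) = 40

Generators of ℤ_75 = {1, 2, 4, 7, 8, 11, 13, 14, 16, 17, 19, 22, 23, 26, 28, 29, 31, 32, 34, 37, 38, 41, 43, 44, 46, 47, 49, 52, 53, 56, 58, 59, 61, 62, 64, 67, 68, 71, 73, 74}


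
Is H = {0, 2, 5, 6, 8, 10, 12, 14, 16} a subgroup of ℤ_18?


Subgroup test for H = {0, 2, 5, 6, 8, 10, 12, 14, 16} in (ℤ_18, +):
(1) 0 ∈ H? Yes
(2) Closure: for all a,b ∈ H, (a+b) mod 18 ∈ H? No  [counterexample: 2 + 2 = 4 ∉ H]
(3) Inverses: for all a ∈ H, -a mod 18 ∈ H? No

No, H is not a subgroup of ℤ_18


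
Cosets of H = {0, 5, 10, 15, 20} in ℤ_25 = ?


H = {0, 5, 10, 15, 20}, |H| = 5
Number of cosets = |G|/|H| = 25/5 = 5
0 + H = {0, 5, 10, 15, 20}
1 + H = {1, 6, 11, 16, 21}
2 + H = {2, 7, 12, 17, 22}
3 + H = {3, 8, 13, 18, 23}
4 + H = {4, 9, 14, 19, 24}

Cosets: 0+H={0,5,10,15,20}; 1+H={1,6,11,16,21}; 2+H={2,7,12,17,22}; 3+H={3,8,13,18,23}; 4+H={4,9,14,19,24}


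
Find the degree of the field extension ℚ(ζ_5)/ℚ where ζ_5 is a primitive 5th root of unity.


[ℚ(ζ_n):ℚ] = deg Φ_n(x) = φ(n). Here φ(5) = 4

[ℚ(ζ_5)/ℚ where ζ_5 is a primitive 5th root of unity] = 4


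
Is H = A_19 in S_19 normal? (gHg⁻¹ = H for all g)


H = A_19 in S_19
A_19 has index 2 in S_19, and every subgroup of index 2 is normal

Yes, normal subgroup


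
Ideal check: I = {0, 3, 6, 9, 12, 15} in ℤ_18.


Check ideal conditions for I = {0, 3, 6, 9, 12, 15} in ℤ_18:
(1) I is an additive subgroup? Yes
(2) For r ∈ ℤ_18 and a ∈ I: r·a ∈ I? Yes

Yes, I is an ideal of ℤ_18


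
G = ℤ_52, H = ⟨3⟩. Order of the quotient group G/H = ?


|⟨3⟩| = n / gcd(3, 52) = 52 / 1 = 52
H is normal (ℤ_52 is abelian).
|G/H| = |G| / |H| = 52 / 52 = 1

|G/H| = 1


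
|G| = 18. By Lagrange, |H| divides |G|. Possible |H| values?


Lagrange's theorem: |H| divides |G|
|G| = 18
Divisors of 18: 1, 2, 3, 6, 9, 18

Possible subgroup orders: {1, 2, 3, 6, 9, 18}


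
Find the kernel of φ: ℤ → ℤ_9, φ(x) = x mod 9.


Kernel = preimage of identity
ker(φ) = {x ∈ ℤ : x ≡ 0 (mod 9)} = 9ℤ = {0, ±9, ±18, ...}

ker(φ) = 9ℤ


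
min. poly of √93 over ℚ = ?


√93 satisfies x² - 93 = 0, irreducible over ℚ since 93 is squarefree

Minimal polynomial: x² - 93


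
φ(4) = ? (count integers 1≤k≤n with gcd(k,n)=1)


φ(n) = count of k ∈ {1,...,n} with gcd(k,n)=1
Coprimes to 4: {1, 3}
Count: 2

φ(4) = 2


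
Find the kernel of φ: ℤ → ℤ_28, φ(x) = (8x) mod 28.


Kernel = preimage of identity
ker(φ) = {x ∈ ℤ : 8x ≡ 0 (mod 28)}. gcd(8,28) = 4, so 8x ≡ 0 (mod 28) ⟺ x ≡ 0 (mod 28/4 = 7). Hence ker(φ) = 7ℤ

ker(φ) = 7ℤ


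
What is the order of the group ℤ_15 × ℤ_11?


|A × B| = |A| · |B|
|ℤ_15 × ℤ_11| = 15 × 11 = 165

|ℤ_15 × ℤ_11| = 165


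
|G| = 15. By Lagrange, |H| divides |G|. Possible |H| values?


Lagrange's theorem: |H| divides |G|
|G| = 15
Divisors of 15: 1, 3, 5, 15

Possible subgroup orders: {1, 3, 5, 15}


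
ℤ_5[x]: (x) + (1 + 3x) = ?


Add coefficients mod 5:
x^0: 0 + 1 = 1 (mod 5)
x^1: 1 + 3 = 4 (mod 5)
Result: 1 + 4x

f + g = 1 + 4x


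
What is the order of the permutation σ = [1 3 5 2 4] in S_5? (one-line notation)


Cycle decomposition: (2 3 5 4)
Cycle lengths: 4
Order = lcm(4) = 4

ord(σ) = 4


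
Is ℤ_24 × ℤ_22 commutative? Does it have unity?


Direct product ring; commutative with unity (1,1); but (1,0)·(0,1) = (0,0) gives zero divisors, so not an integral domain
Commutative: Yes
Integral domain: No
Has unity: Yes

ℤ_24 × ℤ_22: Commutative=Yes, Unity=Yes


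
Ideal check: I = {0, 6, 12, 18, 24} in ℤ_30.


Check ideal conditions for I = {0, 6, 12, 18, 24} in ℤ_30:
(1) I is an additive subgroup? Yes
(2) For r ∈ ℤ_30 and a ∈ I: r·a ∈ I? Yes

Yes, I is an ideal of ℤ_30


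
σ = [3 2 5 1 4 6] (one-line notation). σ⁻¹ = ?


To find σ⁻¹, swap domain and range:
σ(1) = 3 → σ⁻¹(3) = 1
σ(2) = 2 → σ⁻¹(2) = 2
σ(3) = 5 → σ⁻¹(5) = 3
σ(4) = 1 → σ⁻¹(1) = 4
σ(5) = 4 → σ⁻¹(4) = 5
σ(6) = 6 → σ⁻¹(6) = 6

σ⁻¹ = [4 2 1 5 3 6]


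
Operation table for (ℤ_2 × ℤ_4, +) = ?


Elements: {(0,0), (0,1), (0,2), (0,3), (1,0), (1,1), (1,2), (1,3)}
Operation: componentwise addition mod (2, 4)
Entry (a, b) = ((a₁+b₁) mod 2, (a₂+b₂) mod 4)

Cayley table:
      | (0,0) | (0,1) | (0,2) | (0,3) | (1,0) | (1,1) | (1,2) | (1,3)
(0,0) | (0,0) | (0,1) | (0,2) | (0,3) | (1,0) | (1,1) | (1,2) | (1,3)
(0,1) | (0,1) | (0,2) | (0,3) | (0,0) | (1,1) | (1,2) | (1,3) | (1,0)
(0,2) | (0,2) | (0,3) | (0,0) | (0,1) | (1,2) | (1,3) | (1,0) | (1,1)
(0,3) | (0,3) | (0,0) | (0,1) | (0,2) | (1,3) | (1,0) | (1,1) | (1,2)
(1,0) | (1,0) | (1,1) | (1,2) | (1,3) | (0,0) | (0,1) | (0,2) | (0,3)
(1,1) | (1,1) | (1,2) | (1,3) | (1,0) | (0,1) | (0,2) | (0,3) | (0,0)
(1,2) | (1,2) | (1,3) | (1,0) | (1,1) | (0,2) | (0,3) | (0,0) | (0,1)
(1,3) | (1,3) | (1,0) | (1,1) | (1,2) | (0,3) | (0,0) | (0,1) | (0,2)


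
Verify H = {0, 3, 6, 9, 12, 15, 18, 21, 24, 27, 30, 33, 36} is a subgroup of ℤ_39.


Subgroup test for H = {0, 3, 6, 9, 12, 15, 18, 21, 24, 27, 30, 33, 36} in (ℤ_39, +):
(1) 0 ∈ H? Yes
(2) Closure: for all a,b ∈ H, (a+b) mod 39 ∈ H? Yes
(3) Inverses: for all a ∈ H, -a mod 39 ∈ H? Yes

Yes, H is a subgroup of ℤ_39


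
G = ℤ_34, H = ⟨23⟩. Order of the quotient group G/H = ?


|⟨23⟩| = n / gcd(23, 34) = 34 / 1 = 34
H is normal (ℤ_34 is abelian).
|G/H| = |G| / |H| = 34 / 34 = 1

|G/H| = 1


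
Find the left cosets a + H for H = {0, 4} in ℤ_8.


H = {0, 4}, |H| = 2
Number of cosets = |G|/|H| = 8/2 = 4
0 + H = {0, 4}
1 + H = {1, 5}
2 + H = {2, 6}
3 + H = {3, 7}

Cosets: 0+H={0,4}; 1+H={1,5}; 2+H={2,6}; 3+H={3,7}


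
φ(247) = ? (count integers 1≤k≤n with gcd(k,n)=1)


Factor n: 247 = 13 × 19
φ(n) = n · ∏(1 - 1/p) over distinct primes p | n
φ(247) = 247 · (1 - 1/13) · (1 - 1/19) = 216

φ(247) = 216


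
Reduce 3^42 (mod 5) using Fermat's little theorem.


Fermat's little theorem: if p is prime and gcd(a,p)=1, then a^(p-1) ≡ 1 (mod p)
p = 5 is prime, gcd(3,5) = 1
Reduce exponent: 42 mod 4 = 2
So 3^42 ≡ 3^2 (mod 5)
3^2 mod 5 = 4

3^42 ≡ 4 (mod 5)


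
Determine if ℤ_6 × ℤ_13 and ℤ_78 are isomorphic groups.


Comparing ℤ_6 × ℤ_13 and ℤ_78:
gcd(6,13) = 1, so ℤ_6 × ℤ_13 ≅ ℤ_78 (CRT)

Yes, ℤ_6 × ℤ_13 ≅ ℤ_78


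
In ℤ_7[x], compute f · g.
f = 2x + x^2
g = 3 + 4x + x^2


Expand and collect like terms; reduce coefficients mod 7:
x^0: 0·3 = 0 ≡ 0 (mod 7)
x^1: 0·4 + 2·3 = 6 ≡ 6 (mod 7)
x^2: 0·1 + 2·4 + 1·3 = 11 ≡ 4 (mod 7)
x^3: 2·1 + 1·4 = 6 ≡ 6 (mod 7)
x^4: 1·1 = 1 ≡ 1 (mod 7)
Result: 6x + 4x^2 + 6x^3 + x^4

f · g = 6x + 4x^2 + 6x^3 + x^4


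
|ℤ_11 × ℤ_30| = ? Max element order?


|ℤ_11 × ℤ_30| = 11 × 30 = 330
Max element order = lcm(11,30) = 330
Cyclic? Yes (gcd=1)

|ℤ_11×ℤ_30| = 330, max element order = 330


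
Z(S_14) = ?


Z(G) = {g ∈ G | gx = xg for all x ∈ G}
S_n is non-abelian for n ≥ 3; Z(S_14) is trivial

Z(S_14) = {e}


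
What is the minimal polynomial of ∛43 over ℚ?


∛43 satisfies x³ - 43 = 0, irreducible over ℚ (no rational root; 43 is not a perfect cube)

Minimal polynomial: x³ - 43


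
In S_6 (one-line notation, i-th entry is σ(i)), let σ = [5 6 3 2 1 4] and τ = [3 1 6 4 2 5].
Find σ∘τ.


σ∘τ: apply τ first, then σ
1 →τ 3 →σ 3
2 →τ 1 →σ 5
3 →τ 6 →σ 4
4 →τ 4 →σ 2
5 →τ 2 →σ 6
6 →τ 5 →σ 1

σ∘τ = [3 5 4 2 6 1]


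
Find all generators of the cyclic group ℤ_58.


g generates ℤ_n iff gcd(g,n) = 1
Prime factors of 58: 2, 29
Generators are g ∈ {1,...,57} not divisible by any of these primes.
Generators: {1, 3, 5, 7, 9, 11, 13, 15, 17, 19, 21, 23, 25, 27, 31, 33, 35, 37, 39, 41, 43, 45, 47, 49, 51, 53, 55, 57}
Number of generators = φ(58) = 28

Generators of ℤ_58 = {1, 3, 5, 7, 9, 11, 13, 15, 17, 19, 21, 23, 25, 27, 31, 33, 35, 37, 39, 41, 43, 45, 47, 49, 51, 53, 55, 57}


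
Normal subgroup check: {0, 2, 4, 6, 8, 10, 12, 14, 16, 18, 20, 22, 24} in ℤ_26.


H = {0, 2, 4, 6, 8, 10, 12, 14, 16, 18, 20, 22, 24} in ℤ_26
ℤ_26 is abelian; every subgroup of an abelian group is normal

Yes, normal subgroup


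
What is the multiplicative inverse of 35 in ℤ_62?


Use the extended Euclidean algorithm to write 1 = 35·s + 62·t; then s mod 62 is the inverse.
Euclidean algorithm:
  35 = 0·62 + 35
  62 = 1·35 + 27
  35 = 1·27 + 8
  27 = 3·8 + 3
  8 = 2·3 + 2
  3 = 1·2 + 1
  2 = 2·1 + 0
gcd(35,62) = 1
Back-substitution gives: 35·(-23) + 62·(13) = 1
So 35⁻¹ ≡ -23 ≡ 39 (mod 62)
Check: 35 × 39 = 1365 ≡ 1 (mod 62) ✓

35⁻¹ ≡ 39 (mod 62)


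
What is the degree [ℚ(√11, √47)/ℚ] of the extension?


[ℚ(√11,√47):ℚ] = [ℚ(√11,√47):ℚ(√11)]·[ℚ(√11):ℚ] = 2·2 = 4

[ℚ(√11, √47)/ℚ] = 4


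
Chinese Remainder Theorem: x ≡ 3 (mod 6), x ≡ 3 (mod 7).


m₁ = 6, m₂ = 7, gcd = 1, so CRT applies. M = m₁·m₂ = 42
Let M₁ = M/m₁ = 7, M₂ = M/m₂ = 6
Find y₁ ≡ M₁⁻¹ (mod m₁): 7⁻¹ ≡ 1 (mod 6)
Find y₂ ≡ M₂⁻¹ (mod m₂): 6⁻¹ ≡ 6 (mod 7)
x = a₁·M₁·y₁ + a₂·M₂·y₂ = 3·7·1 + 3·6·6 = 129
Reduce mod 42: x ≡ 3
Check: 3 mod 6 = 3 ✓, 3 mod 7 = 3 ✓

x ≡ 3 (mod 42)


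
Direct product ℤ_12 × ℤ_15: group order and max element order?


|ℤ_12 × ℤ_15| = 12 × 15 = 180
Max element order = lcm(12,15) = 60
Cyclic? No (gcd=3)

|ℤ_12×ℤ_15| = 180, max element order = 60


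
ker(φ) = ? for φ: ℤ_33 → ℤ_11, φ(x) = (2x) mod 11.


Kernel = preimage of identity
ker(φ) = {x ∈ ℤ_33 : 2x ≡ 0 (mod 11)}. Since 11 | 33, φ is well-defined. The kernel is the cyclic subgroup ⟨11⟩ of ℤ_33 (order 3), i.e. {0, 11, 22}

ker(φ) = {0, 11, 22}


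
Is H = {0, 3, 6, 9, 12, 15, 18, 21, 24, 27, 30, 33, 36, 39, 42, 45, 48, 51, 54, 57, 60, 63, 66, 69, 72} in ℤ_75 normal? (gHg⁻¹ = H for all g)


H = {0, 3, 6, 9, 12, 15, 18, 21, 24, 27, 30, 33, 36, 39, 42, 45, 48, 51, 54, 57, 60, 63, 66, 69, 72} in ℤ_75
ℤ_75 is abelian; every subgroup of an abelian group is normal

Yes, normal subgroup


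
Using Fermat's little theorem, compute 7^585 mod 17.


Fermat's little theorem: if p is prime and gcd(a,p)=1, then a^(p-1) ≡ 1 (mod p)
p = 17 is prime, gcd(7,17) = 1
Reduce exponent: 585 mod 16 = 9
So 7^585 ≡ 7^9 (mod 17)
7^9 mod 17 = 10

7^585 ≡ 10 (mod 17)


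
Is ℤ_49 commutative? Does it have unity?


ℤ_49 is a commutative ring with unity 1; 49 = 7×7 is composite, so 7·7 ≡ 0 gives zero divisors (not an integral domain)
Commutative: Yes
Integral domain: No
Has unity: Yes

ℤ_49: Commutative=Yes, Unity=Yes


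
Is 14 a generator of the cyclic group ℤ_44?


g generates ℤ_n iff gcd(g, n) = 1
gcd(14, 44) = 2
Since gcd = 2 ≠ 1, ⟨14⟩ has order 22 < 44, so 14 is not a generator.

No, 14 does not generate ℤ_44


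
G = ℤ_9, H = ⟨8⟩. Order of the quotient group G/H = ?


|⟨8⟩| = n / gcd(8, 9) = 9 / 1 = 9
H is normal (ℤ_9 is abelian).
|G/H| = |G| / |H| = 9 / 9 = 1

|G/H| = 1


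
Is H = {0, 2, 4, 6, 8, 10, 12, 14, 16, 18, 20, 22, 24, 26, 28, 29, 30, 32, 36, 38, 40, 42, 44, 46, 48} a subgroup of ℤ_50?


Subgroup test for H = {0, 2, 4, 6, 8, 10, 12, 14, 16, 18, 20, 22, 24, 26, 28, 29, 30, 32, 36, 38, 40, 42, 44, 46, 48} in (ℤ_50, +):
(1) 0 ∈ H? Yes
(2) Closure: for all a,b ∈ H, (a+b) mod 50 ∈ H? No  [counterexample: 2 + 29 = 31 ∉ H]
(3) Inverses: for all a ∈ H, -a mod 50 ∈ H? No

No, H is not a subgroup of ℤ_50


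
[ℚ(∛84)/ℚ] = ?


∛84 has minimal polynomial x³ - 84 (irreducible over ℚ since 84 is not a perfect cube)

[ℚ(∛84)/ℚ] = 3


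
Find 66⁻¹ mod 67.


Use the extended Euclidean algorithm to write 1 = 66·s + 67·t; then s mod 67 is the inverse.
Euclidean algorithm:
  66 = 0·67 + 66
  67 = 1·66 + 1
  66 = 66·1 + 0
gcd(66,67) = 1
Back-substitution gives: 66·(-1) + 67·(1) = 1
So 66⁻¹ ≡ -1 ≡ 66 (mod 67)
Check: 66 × 66 = 4356 ≡ 1 (mod 67) ✓

66⁻¹ ≡ 66 (mod 67)


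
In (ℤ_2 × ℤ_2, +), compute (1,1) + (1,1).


Operation: componentwise addition mod (2, 2)
(1,1) + (1,1) = ((a₁+b₁) mod 2, (a₂+b₂) mod 2) with a = (1,1), b = (1,1)

(1,1) + (1,1) = (0,0)


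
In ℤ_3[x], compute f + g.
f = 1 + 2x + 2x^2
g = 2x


Add coefficients mod 3:
x^0: 1 + 0 = 1 (mod 3)
x^1: 2 + 2 = 1 (mod 3)
x^2: 2 + 0 = 2 (mod 3)
Result: 1 + x + 2x^2

f + g = 1 + x + 2x^2


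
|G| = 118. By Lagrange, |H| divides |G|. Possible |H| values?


Lagrange's theorem: |H| divides |G|
|G| = 118
Divisors of 118: 1, 2, 59, 118

Possible subgroup orders: {1, 2, 59, 118}


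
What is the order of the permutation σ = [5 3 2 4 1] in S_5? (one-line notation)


Cycle decomposition: (1 5) (2 3)
Cycle lengths: 2, 2
Order = lcm(2, 2) = 2

ord(σ) = 2


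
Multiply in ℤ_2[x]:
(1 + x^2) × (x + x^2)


Expand and collect like terms; reduce coefficients mod 2:
x^0: 1·0 = 0 ≡ 0 (mod 2)
x^1: 1·1 + 0·0 = 1 ≡ 1 (mod 2)
x^2: 1·1 + 0·1 + 1·0 = 1 ≡ 1 (mod 2)
x^3: 0·1 + 1·1 = 1 ≡ 1 (mod 2)
x^4: 1·1 = 1 ≡ 1 (mod 2)
Result: x + x^2 + x^3 + x^4

f · g = x + x^2 + x^3 + x^4


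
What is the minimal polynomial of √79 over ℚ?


√79 satisfies x² - 79 = 0, irreducible over ℚ since 79 is squarefree

Minimal polynomial: x² - 79


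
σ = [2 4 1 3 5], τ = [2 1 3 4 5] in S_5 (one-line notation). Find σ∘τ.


σ∘τ: apply τ first, then σ
1 →τ 2 →σ 4
2 →τ 1 →σ 2
3 →τ 3 →σ 1
4 →τ 4 →σ 3
5 →τ 5 →σ 5

σ∘τ = [4 2 1 3 5]


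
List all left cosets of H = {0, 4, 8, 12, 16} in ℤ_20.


H = {0, 4, 8, 12, 16}, |H| = 5
Number of cosets = |G|/|H| = 20/5 = 4
0 + H = {0, 4, 8, 12, 16}
1 + H = {1, 5, 9, 13, 17}
2 + H = {2, 6, 10, 14, 18}
3 + H = {3, 7, 11, 15, 19}

Cosets: 0+H={0,4,8,12,16}; 1+H={1,5,9,13,17}; 2+H={2,6,10,14,18}; 3+H={3,7,11,15,19}


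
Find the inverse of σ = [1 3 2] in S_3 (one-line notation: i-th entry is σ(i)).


To find σ⁻¹, swap domain and range:
σ(1) = 1 → σ⁻¹(1) = 1
σ(2) = 3 → σ⁻¹(3) = 2
σ(3) = 2 → σ⁻¹(2) = 3

σ⁻¹ = [1 3 2]


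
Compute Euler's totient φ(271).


Factor n: 271 = 271
φ(n) = n · ∏(1 - 1/p) over distinct primes p | n
φ(271) = 271 · (1 - 1/271) = 270

φ(271) = 270


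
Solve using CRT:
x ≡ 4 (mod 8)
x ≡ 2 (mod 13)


m₁ = 8, m₂ = 13, gcd = 1, so CRT applies. M = m₁·m₂ = 104
Let M₁ = M/m₁ = 13, M₂ = M/m₂ = 8
Find y₁ ≡ M₁⁻¹ (mod m₁): 13⁻¹ ≡ 5 (mod 8)
Find y₂ ≡ M₂⁻¹ (mod m₂): 8⁻¹ ≡ 5 (mod 13)
x = a₁·M₁·y₁ + a₂·M₂·y₂ = 4·13·5 + 2·8·5 = 340
Reduce mod 104: x ≡ 28
Check: 28 mod 8 = 4 ✓, 28 mod 13 = 2 ✓

x ≡ 28 (mod 104)


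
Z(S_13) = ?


Z(G) = {g ∈ G | gx = xg for all x ∈ G}
S_n is non-abelian for n ≥ 3; Z(S_13) is trivial

Z(S_13) = {e}


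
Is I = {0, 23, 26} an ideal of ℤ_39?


Check ideal conditions for I = {0, 23, 26} in ℤ_39:
(1) I is an additive subgroup? No
(2) For r ∈ ℤ_39 and a ∈ I: r·a ∈ I? No  [counterexample: r=2, a=23, r·a mod 39 = 7 ∉ I]

No, I is not an ideal of ℤ_39


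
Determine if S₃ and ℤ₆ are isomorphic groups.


Comparing S₃ and ℤ₆:
S₃ is non-abelian, ℤ₆ is abelian

No, S₃ ≇ ℤ₆


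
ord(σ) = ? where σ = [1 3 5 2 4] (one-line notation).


Cycle decomposition: (2 3 5 4)
Cycle lengths: 4
Order = lcm(4) = 4

ord(σ) = 4


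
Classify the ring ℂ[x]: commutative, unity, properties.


Polynomial ring over ℂ (an integral domain) is a commutative integral domain with unity 1
Commutative: Yes
Integral domain: Yes
Has unity: Yes

ℂ[x]: Commutative=Yes, Unity=Yes


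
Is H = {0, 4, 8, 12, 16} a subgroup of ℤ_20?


Subgroup test for H = {0, 4, 8, 12, 16} in (ℤ_20, +):
(1) 0 ∈ H? Yes
(2) Closure: for all a,b ∈ H, (a+b) mod 20 ∈ H? Yes
(3) Inverses: for all a ∈ H, -a mod 20 ∈ H? Yes

Yes, H is a subgroup of ℤ_20


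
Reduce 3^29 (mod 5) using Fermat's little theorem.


Fermat's little theorem: if p is prime and gcd(a,p)=1, then a^(p-1) ≡ 1 (mod p)
p = 5 is prime, gcd(3,5) = 1
Reduce exponent: 29 mod 4 = 1
So 3^29 ≡ 3^1 (mod 5)
3^1 mod 5 = 3

3^29 ≡ 3 (mod 5)


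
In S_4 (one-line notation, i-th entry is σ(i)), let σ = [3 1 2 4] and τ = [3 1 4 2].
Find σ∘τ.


σ∘τ: apply τ first, then σ
1 →τ 3 →σ 2
2 →τ 1 →σ 3
3 →τ 4 →σ 4
4 →τ 2 →σ 1

σ∘τ = [2 3 4 1]


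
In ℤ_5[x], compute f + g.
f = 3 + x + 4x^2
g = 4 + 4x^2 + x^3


Add coefficients mod 5:
x^0: 3 + 4 = 2 (mod 5)
x^1: 1 + 0 = 1 (mod 5)
x^2: 4 + 4 = 3 (mod 5)
x^3: 0 + 1 = 1 (mod 5)
Result: 2 + x + 3x^2 + x^3

f + g = 2 + x + 3x^2 + x^3


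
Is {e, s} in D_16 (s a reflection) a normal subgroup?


H = {e, s} in D_16 (s a reflection)
r·s·r⁻¹ = sr⁻² ≠ s for n ≥ 3, so {e, s} is not closed under conjugation

No, not a normal subgroup


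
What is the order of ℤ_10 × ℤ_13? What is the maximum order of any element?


|ℤ_10 × ℤ_13| = 10 × 13 = 130
Max element order = lcm(10,13) = 130
Cyclic? Yes (gcd=1)

|ℤ_10×ℤ_13| = 130, max element order = 130


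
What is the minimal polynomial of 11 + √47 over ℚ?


Let α = 11 + √47. Then α - 11 = √47, so (α - 11)² = 47, giving α² - 22α + 74 = 0. Degree 2 and α ∉ ℚ, so this is the minimal polynomial.

Minimal polynomial: x² - 22x + 74


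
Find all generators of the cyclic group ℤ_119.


g generates ℤ_n iff gcd(g,n) = 1
Prime factors of 119: 7, 17
Generators are g ∈ {1,...,118} not divisible by any of these primes.
Generators: {1, 2, 3, 4, 5, 6, 8, 9, 10, 11, 12, 13, 15, 16, 18, 19, 20, 22, 23, 24, 25, 26, 27, 29, 30, 31, 32, 33, 36, 37, 38, 39, 40, 41, 43, 44, 45, 46, 47, 48, 50, 52, 53, 54, 55, 57, 58, 59, 60, 61, 62, 64, 65, 66, 67, 69, 71, 72, 73, 74, 75, 76, 78, 79, 80, 81, 82, 83, 86, 87, 88, 89, 90, 92, 93, 94, 95, 96, 97, 99, 100, 101, 103, 104, 106, 107, 108, 109, 110, 111, 113, 114, 115, 116, 117, 118}
Number of generators = φ(119) = 96

Generators of ℤ_119 = {1, 2, 3, 4, 5, 6, 8, 9, 10, 11, 12, 13, 15, 16, 18, 19, 20, 22, 23, 24, 25, 26, 27, 29, 30, 31, 32, 33, 36, 37, 38, 39, 40, 41, 43, 44, 45, 46, 47, 48, 50, 52, 53, 54, 55, 57, 58, 59, 60, 61, 62, 64, 65, 66, 67, 69, 71, 72, 73, 74, 75, 76, 78, 79, 80, 81, 82, 83, 86, 87, 88, 89, 90, 92, 93, 94, 95, 96, 97, 99, 100, 101, 103, 104, 106, 107, 108, 109, 110, 111, 113, 114, 115, 116, 117, 118}


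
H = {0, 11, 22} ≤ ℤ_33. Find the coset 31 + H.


31 + H = {31 + h (mod 33) : h ∈ H}
31+0=31, 31+11=9, 31+22=20
31 + H = {9, 20, 31} = 9 + H

31 + H = {9, 20, 31}


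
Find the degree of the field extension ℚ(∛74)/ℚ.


∛74 has minimal polynomial x³ - 74 (irreducible over ℚ since 74 is not a perfect cube)

[ℚ(∛74)/ℚ] = 3


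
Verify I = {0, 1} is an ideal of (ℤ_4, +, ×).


Check ideal conditions for I = {0, 1} in ℤ_4:
(1) I is an additive subgroup? No
(2) For r ∈ ℤ_4 and a ∈ I: r·a ∈ I? No  [counterexample: r=2, a=1, r·a mod 4 = 2 ∉ I]

No, I is not an ideal of ℤ_4


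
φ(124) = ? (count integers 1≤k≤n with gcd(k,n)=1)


Factor n: 124 = 2^2 × 31
φ(n) = n · ∏(1 - 1/p) over distinct primes p | n
φ(124) = 124 · (1 - 1/2) · (1 - 1/31) = 60

φ(124) = 60


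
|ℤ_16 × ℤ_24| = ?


|A × B| = |A| · |B|
|ℤ_16 × ℤ_24| = 16 × 24 = 384

|ℤ_16 × ℤ_24| = 384


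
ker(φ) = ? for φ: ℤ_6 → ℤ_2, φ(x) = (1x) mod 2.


Kernel = preimage of identity
ker(φ) = {x ∈ ℤ_6 : 1x ≡ 0 (mod 2)}. Since 2 | 6, φ is well-defined. The kernel is the cyclic subgroup ⟨2⟩ of ℤ_6 (order 3), i.e. {0, 2, 4}

ker(φ) = {0, 2, 4}


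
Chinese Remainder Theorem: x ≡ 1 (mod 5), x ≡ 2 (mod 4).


m₁ = 5, m₂ = 4, gcd = 1, so CRT applies. M = m₁·m₂ = 20
Let M₁ = M/m₁ = 4, M₂ = M/m₂ = 5
Find y₁ ≡ M₁⁻¹ (mod m₁): 4⁻¹ ≡ 4 (mod 5)
Find y₂ ≡ M₂⁻¹ (mod m₂): 5⁻¹ ≡ 1 (mod 4)
x = a₁·M₁·y₁ + a₂·M₂·y₂ = 1·4·4 + 2·5·1 = 26
Reduce mod 20: x ≡ 6
Check: 6 mod 5 = 1 ✓, 6 mod 4 = 2 ✓

x ≡ 6 (mod 20)


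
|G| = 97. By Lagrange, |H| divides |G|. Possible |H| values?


Lagrange's theorem: |H| divides |G|
|G| = 97
Divisors of 97: 1, 97

Possible subgroup orders: {1, 97}


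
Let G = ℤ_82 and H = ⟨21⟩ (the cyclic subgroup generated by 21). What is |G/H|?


|⟨21⟩| = n / gcd(21, 82) = 82 / 1 = 82
H is normal (ℤ_82 is abelian).
|G/H| = |G| / |H| = 82 / 82 = 1

|G/H| = 1


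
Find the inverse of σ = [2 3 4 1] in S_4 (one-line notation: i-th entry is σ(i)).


To find σ⁻¹, swap domain and range:
σ(1) = 2 → σ⁻¹(2) = 1
σ(2) = 3 → σ⁻¹(3) = 2
σ(3) = 4 → σ⁻¹(4) = 3
σ(4) = 1 → σ⁻¹(1) = 4

σ⁻¹ = [4 1 2 3]


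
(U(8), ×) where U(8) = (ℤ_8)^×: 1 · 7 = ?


Operation: multiplication mod 8
1 · 7 = (a × b) mod 8 with a = 1, b = 7

1 · 7 = 7


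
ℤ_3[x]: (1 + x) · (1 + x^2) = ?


Expand and collect like terms; reduce coefficients mod 3:
x^0: 1·1 = 1 ≡ 1 (mod 3)
x^1: 1·0 + 1·1 = 1 ≡ 1 (mod 3)
x^2: 1·1 + 1·0 = 1 ≡ 1 (mod 3)
x^3: 1·1 = 1 ≡ 1 (mod 3)
Result: 1 + x + x^2 + x^3

f · g = 1 + x + x^2 + x^3


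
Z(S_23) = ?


Z(G) = {g ∈ G | gx = xg for all x ∈ G}
S_n is non-abelian for n ≥ 3; Z(S_23) is trivial

Z(S_23) = {e}


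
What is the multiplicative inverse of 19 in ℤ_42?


Use the extended Euclidean algorithm to write 1 = 19·s + 42·t; then s mod 42 is the inverse.
Euclidean algorithm:
  19 = 0·42 + 19
  42 = 2·19 + 4
  19 = 4·4 + 3
  4 = 1·3 + 1
  3 = 3·1 + 0
gcd(19,42) = 1
Back-substitution gives: 19·(-11) + 42·(5) = 1
So 19⁻¹ ≡ -11 ≡ 31 (mod 42)
Check: 19 × 31 = 589 ≡ 1 (mod 42) ✓

19⁻¹ ≡ 31 (mod 42)


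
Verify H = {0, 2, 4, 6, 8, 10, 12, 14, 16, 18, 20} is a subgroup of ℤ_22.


Subgroup test for H = {0, 2, 4, 6, 8, 10, 12, 14, 16, 18, 20} in (ℤ_22, +):
(1) 0 ∈ H? Yes
(2) Closure: for all a,b ∈ H, (a+b) mod 22 ∈ H? Yes
(3) Inverses: for all a ∈ H, -a mod 22 ∈ H? Yes

Yes, H is a subgroup of ℤ_22


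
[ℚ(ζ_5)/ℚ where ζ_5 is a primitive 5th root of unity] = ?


[ℚ(ζ_n):ℚ] = deg Φ_n(x) = φ(n). Here φ(5) = 4

[ℚ(ζ_5)/ℚ where ζ_5 is a primitive 5th root of unity] = 4


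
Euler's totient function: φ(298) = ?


Factor n: 298 = 2 × 149
φ(n) = n · ∏(1 - 1/p) over distinct primes p | n
φ(298) = 298 · (1 - 1/2) · (1 - 1/149) = 148

φ(298) = 148


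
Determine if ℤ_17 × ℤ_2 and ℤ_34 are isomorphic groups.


Comparing ℤ_17 × ℤ_2 and ℤ_34:
gcd(17,2) = 1, so ℤ_17 × ℤ_2 ≅ ℤ_34 (CRT)

Yes, ℤ_17 × ℤ_2 ≅ ℤ_34


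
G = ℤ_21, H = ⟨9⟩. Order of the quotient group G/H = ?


|⟨9⟩| = n / gcd(9, 21) = 21 / 3 = 7
H is normal (ℤ_21 is abelian).
|G/H| = |G| / |H| = 21 / 7 = 3

|G/H| = 3


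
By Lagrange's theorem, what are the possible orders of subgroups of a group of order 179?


Lagrange's theorem: |H| divides |G|
|G| = 179
Divisors of 179: 1, 179

Possible subgroup orders: {1, 179}


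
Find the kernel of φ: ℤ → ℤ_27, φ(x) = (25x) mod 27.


Kernel = preimage of identity
ker(φ) = {x ∈ ℤ : 25x ≡ 0 (mod 27)}. gcd(25,27) = 1, so 25x ≡ 0 (mod 27) ⟺ x ≡ 0 (mod 27/1 = 27). Hence ker(φ) = 27ℤ

ker(φ) = 27ℤ


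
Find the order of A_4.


|A_n| = n!/2 (even permutations)
|A_4| = 4!/2 = 24/2 = 12

|A_4| = 12


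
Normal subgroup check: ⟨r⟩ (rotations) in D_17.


H = ⟨r⟩ (rotations) in D_17
The rotation subgroup ⟨r⟩ has index 2 in D_17, so it is normal

Yes, normal subgroup


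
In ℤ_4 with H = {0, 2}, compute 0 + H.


0 + H = {0 + h (mod 4) : h ∈ H}
0+0=0, 0+2=2

0 + H = {0, 2}


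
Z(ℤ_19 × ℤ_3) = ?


Z(G) = {g ∈ G | gx = xg for all x ∈ G}
Direct product of abelian groups is abelian, so Z(G) = G

Z(ℤ_19 × ℤ_3) = ℤ_19 × ℤ_3


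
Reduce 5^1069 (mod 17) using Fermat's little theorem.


Fermat's little theorem: if p is prime and gcd(a,p)=1, then a^(p-1) ≡ 1 (mod p)
p = 17 is prime, gcd(5,17) = 1
Reduce exponent: 1069 mod 16 = 13
So 5^1069 ≡ 5^13 (mod 17)
5^13 mod 17 = 3

5^1069 ≡ 3 (mod 17)


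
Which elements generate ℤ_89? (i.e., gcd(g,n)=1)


g generates ℤ_n iff gcd(g,n) = 1
Prime factors of 89: 89
Generators are g ∈ {1,...,88} not divisible by any of these primes.
Generators: {1, 2, 3, 4, 5, 6, 7, 8, 9, 10, 11, 12, 13, 14, 15, 16, 17, 18, 19, 20, 21, 22, 23, 24, 25, 26, 27, 28, 29, 30, 31, 32, 33, 34, 35, 36, 37, 38, 39, 40, 41, 42, 43, 44, 45, 46, 47, 48, 49, 50, 51, 52, 53, 54, 55, 56, 57, 58, 59, 60, 61, 62, 63, 64, 65, 66, 67, 68, 69, 70, 71, 72, 73, 74, 75, 76, 77, 78, 79, 80, 81, 82, 83, 84, 85, 86, 87, 88}
Number of generators = φ(89) = 88

Generators of ℤ_89 = {1, 2, 3, 4, 5, 6, 7, 8, 9, 10, 11, 12, 13, 14, 15, 16, 17, 18, 19, 20, 21, 22, 23, 24, 25, 26, 27, 28, 29, 30, 31, 32, 33, 34, 35, 36, 37, 38, 39, 40, 41, 42, 43, 44, 45, 46, 47, 48, 49, 50, 51, 52, 53, 54, 55, 56, 57, 58, 59, 60, 61, 62, 63, 64, 65, 66, 67, 68, 69, 70, 71, 72, 73, 74, 75, 76, 77, 78, 79, 80, 81, 82, 83, 84, 85, 86, 87, 88}
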